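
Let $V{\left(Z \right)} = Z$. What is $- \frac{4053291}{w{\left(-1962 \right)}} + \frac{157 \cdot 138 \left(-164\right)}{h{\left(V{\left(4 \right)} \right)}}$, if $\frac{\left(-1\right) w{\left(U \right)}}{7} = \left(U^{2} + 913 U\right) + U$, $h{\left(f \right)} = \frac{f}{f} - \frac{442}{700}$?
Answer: $- \frac{1988870173346029}{206302992} \approx -9.6405 \cdot 10^{6}$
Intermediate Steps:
$h{\left(f \right)} = \frac{129}{350}$ ($h{\left(f \right)} = 1 - \frac{221}{350} = \frac{129}{350}$)
$w{\left(U \right)} = - 6398 U - 7 U^{2}$ ($w{\left(U \right)} = - 7 \left(\left(U^{2} + 913 U\right) + U\right) = - 7 \left(U^{2} + 914 U\right) = - 6398 U - 7 U^{2}$)
$- \frac{4053291}{w{\left(-1962 \right)}} + \frac{157 \cdot 138 \left(-164\right)}{h{\left(V{\left(4 \right)} \right)}} = - \frac{4053291}{\left(-7\right) \left(-1962\right) \left(914 - 1962\right)} + \frac{157 \cdot 138 \left(-164\right)}{\frac{129}{350}} = - \frac{4053291}{\left(-7\right) \left(-1962\right) \left(-1048\right)} + 21666 \left(-164\right) \frac{350}{129} = - \frac{4053291}{-14393232} - \frac{414542800}{43} = \left(-4053291\right) \left(- \frac{1}{14393232}\right) - \frac{414542800}{43} = \frac{1351097}{4797744} - \frac{414542800}{43} = - \frac{1988870173346029}{206302992}$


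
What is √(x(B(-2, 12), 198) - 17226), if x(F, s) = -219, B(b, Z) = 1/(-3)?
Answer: I*√17445 ≈ 132.08*I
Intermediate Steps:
B(b, Z) = -⅓
√(x(B(-2, 12), 198) - 17226) = √(-219 - 17226) = √(-17445) = I*√17445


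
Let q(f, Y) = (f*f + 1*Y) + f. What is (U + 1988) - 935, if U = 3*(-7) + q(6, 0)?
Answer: 1074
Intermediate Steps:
q(f, Y) = Y + f + f² (q(f, Y) = (f² + Y) + f = (Y + f²) + f = Y + f + f²)
U = 21 (U = 3*(-7) + (0 + 6 + 6²) = -21 + (0 + 6 + 36) = -21 + 42 = 21)
(U + 1988) - 935 = (21 + 1988) - 935 = 2009 - 935 = 1074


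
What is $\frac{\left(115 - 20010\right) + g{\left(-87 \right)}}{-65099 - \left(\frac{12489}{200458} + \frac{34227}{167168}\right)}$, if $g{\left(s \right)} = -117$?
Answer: $\frac{335302690417664}{1090743523164287} \approx 0.30741$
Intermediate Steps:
$\frac{\left(115 - 20010\right) + g{\left(-87 \right)}}{-65099 - \left(\frac{12489}{200458} + \frac{34227}{167168}\right)} = \frac{\left(115 - 20010\right) - 117}{-65099 - \left(\frac{12489}{200458} + \frac{34227}{167168}\right)} = \frac{\left(115 - 20010\right) - 117}{-65099 - \frac{4474418559}{16755081472}} = \frac{-19895 - 117}{-65099 - \frac{4474418559}{16755081472}} = - \frac{20012}{-65099 - \frac{4474418559}{16755081472}} = - \frac{20012}{- \frac{1090743523164287}{16755081472}} = \left(-20012\right) \left(- \frac{16755081472}{1090743523164287}\right) = \frac{335302690417664}{1090743523164287}$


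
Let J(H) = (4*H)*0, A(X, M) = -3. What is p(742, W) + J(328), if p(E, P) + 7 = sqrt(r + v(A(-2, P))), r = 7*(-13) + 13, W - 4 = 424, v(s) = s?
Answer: -7 + 9*I ≈ -7.0 + 9.0*I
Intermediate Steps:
W = 428 (W = 4 + 424 = 428)
r = -78 (r = -91 + 13 = -78)
p(E, P) = -7 + 9*I (p(E, P) = -7 + sqrt(-78 - 3) = -7 + sqrt(-81) = -7 + 9*I)
J(H) = 0
p(742, W) + J(328) = (-7 + 9*I) + 0 = -7 + 9*I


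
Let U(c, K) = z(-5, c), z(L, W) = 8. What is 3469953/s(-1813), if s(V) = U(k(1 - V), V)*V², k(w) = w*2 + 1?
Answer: 3469953/26295752 ≈ 0.13196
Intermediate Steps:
k(w) = 1 + 2*w (k(w) = 2*w + 1 = 1 + 2*w)
U(c, K) = 8
s(V) = 8*V²
3469953/s(-1813) = 3469953/((8*(-1813)²)) = 3469953/((8*3286969)) = 3469953/26295752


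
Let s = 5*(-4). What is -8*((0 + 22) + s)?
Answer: -16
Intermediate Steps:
s = -20
-8*((0 + 22) + s) = -8*((0 + 22) - 20) = -8*(22 - 20) = -8*2 = -16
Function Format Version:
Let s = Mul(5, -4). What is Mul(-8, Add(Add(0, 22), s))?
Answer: -16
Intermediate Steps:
s = -20
Mul(-8, Add(Add(0, 22), s)) = Mul(-8, Add(Add(0, 22), -20)) = Mul(-8, Add(22, -20)) = Mul(-8, 2) = -16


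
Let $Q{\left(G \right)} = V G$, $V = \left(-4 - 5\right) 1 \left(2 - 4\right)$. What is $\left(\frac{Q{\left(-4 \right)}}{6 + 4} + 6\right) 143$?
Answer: $- \frac{858}{5} \approx -171.6$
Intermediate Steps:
$V = 18$ ($V = \left(-9\right) 1 \left(-2\right) = \left(-9\right) \left(-2\right) = 18$)
$Q{\left(G \right)} = 18 G$
$\left(\frac{Q{\left(-4 \right)}}{6 + 4} + 6\right) 143 = \left(\frac{18 \left(-4\right)}{6 + 4} + 6\right) 143 = \left(\frac{1}{10} \left(-72\right) + 6\right) 143 = \left(- \frac{36}{5} + 6\right) 143 = \left(- \frac{6}{5}\right) 143 = - \frac{858}{5}$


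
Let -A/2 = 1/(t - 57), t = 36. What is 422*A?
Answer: 844/21 ≈ 40.190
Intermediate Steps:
A = 2/21 (A = -2/(36 - 57) = -2/(-21) = -2*(-1/21) = 2/21 ≈ 0.095238)
422*A = 422*(2/21) = 844/21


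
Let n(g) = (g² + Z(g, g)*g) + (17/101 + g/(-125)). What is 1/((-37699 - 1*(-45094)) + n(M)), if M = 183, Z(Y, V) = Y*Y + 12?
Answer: 12625/77916017017 ≈ 1.6203e-7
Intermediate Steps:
Z(Y, V) = 12 + Y² (Z(Y, V) = Y² + 12 = 12 + Y²)
n(g) = 17/101 + g² - g/125 + g*(12 + g²) (n(g) = (g² + (12 + g²)*g) + (17/101 + g/(-125)) = (g² + g*(12 + g²)) + (17*(1/101) + g*(-1/125)) = (g² + g*(12 + g²)) + (17/101 - g/125) = 17/101 + g² - g/125 + g*(12 + g²))
1/((-37699 - 1*(-45094)) + n(M)) = 1/((-37699 - 1*(-45094)) + (17/101 + 183² + 183³ + (1499/125)*183)) = 1/((-37699 + 45094) + (17/101 + 33489 + 6128487 + 274317/125)) = 1/(7395 + 77822655142/12625) = 1/(77916017017/12625) = 12625/77916017017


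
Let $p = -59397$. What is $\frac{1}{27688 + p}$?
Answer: $- \frac{1}{31709} \approx -3.1537 \cdot 10^{-5}$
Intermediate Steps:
$\frac{1}{27688 + p} = \frac{1}{27688 - 59397} = \frac{1}{-31709} = - \frac{1}{31709}$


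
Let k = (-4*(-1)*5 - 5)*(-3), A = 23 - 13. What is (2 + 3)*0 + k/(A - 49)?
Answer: 15/13 ≈ 1.1538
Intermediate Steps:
A = 10
k = -45 (k = (4*5 - 5)*(-3) = (20 - 5)*(-3) = 15*(-3) = -45)
(2 + 3)*0 + k/(A - 49) = (2 + 3)*0 - 45/(10 - 49) = 5*0 - 45/(-39) = 0 - 1/39*(-45) = 0 + 15/13 = 15/13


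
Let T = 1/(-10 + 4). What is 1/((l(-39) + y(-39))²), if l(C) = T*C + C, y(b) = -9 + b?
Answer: 4/25921 ≈ 0.00015432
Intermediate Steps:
T = -⅙ (T = 1/(-6) = -⅙ ≈ -0.16667)
l(C) = 5*C/6 (l(C) = -C/6 + C = 5*C/6)
1/((l(-39) + y(-39))²) = 1/(((⅚)*(-39) + (-9 - 39))²) = 1/((-65/2 - 48)²) = 1/((-161/2)²) = 1/(25921/4) = 4/25921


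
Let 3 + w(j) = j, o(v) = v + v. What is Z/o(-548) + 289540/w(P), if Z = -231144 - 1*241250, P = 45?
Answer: 84294097/11508 ≈ 7324.8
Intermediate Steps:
o(v) = 2*v
w(j) = -3 + j
Z = -472394 (Z = -231144 - 241250 = -472394)
Z/o(-548) + 289540/w(P) = -472394/(2*(-548)) + 289540/(-3 + 45) = -472394/(-1096) + 289540/42 = -472394*(-1/1096) + 289540*(1/42) = 236197/548 + 144770/21 = 84294097/11508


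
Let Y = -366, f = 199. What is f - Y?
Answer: 565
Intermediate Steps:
f - Y = 199 - 1*(-366) = 199 + 366 = 565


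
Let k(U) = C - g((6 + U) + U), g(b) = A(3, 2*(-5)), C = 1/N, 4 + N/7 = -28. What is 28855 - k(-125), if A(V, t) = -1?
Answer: 6463297/224 ≈ 28854.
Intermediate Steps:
N = -224 (N = -28 + 7*(-28) = -28 - 196 = -224)
C = -1/224 (C = 1/(-224) = -1/224 ≈ -0.0044643)
g(b) = -1
k(U) = 223/224 (k(U) = -1/224 - 1*(-1) = -1/224 + 1 = 223/224)
28855 - k(-125) = 28855 - 1*223/224 = 28855 - 223/224 = 6463297/224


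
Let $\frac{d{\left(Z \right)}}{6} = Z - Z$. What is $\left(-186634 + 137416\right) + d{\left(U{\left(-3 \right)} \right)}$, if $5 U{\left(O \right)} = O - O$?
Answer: $-49218$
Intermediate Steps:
$U{\left(O \right)} = 0$ ($U{\left(O \right)} = \frac{O - O}{5} = \frac{1}{5} \cdot 0 = 0$)
$d{\left(Z \right)} = 0$ ($d{\left(Z \right)} = 6 \left(Z - Z\right) = 6 \cdot 0 = 0$)
$\left(-186634 + 137416\right) + d{\left(U{\left(-3 \right)} \right)} = \left(-186634 + 137416\right) + 0 = -49218 + 0 = -49218$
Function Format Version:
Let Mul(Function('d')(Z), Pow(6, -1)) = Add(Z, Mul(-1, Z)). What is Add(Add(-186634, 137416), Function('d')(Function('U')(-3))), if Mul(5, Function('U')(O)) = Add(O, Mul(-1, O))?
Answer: -49218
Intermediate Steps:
Function('U')(O) = 0 (Function('U')(O) = Mul(Rational(1, 5), Add(O, Mul(-1, O))) = Mul(Rational(1, 5), 0) = 0)
Function('d')(Z) = 0 (Function('d')(Z) = Mul(6, Add(Z, Mul(-1, Z))) = Mul(6, 0) = 0)
Add(Add(-186634, 137416), Function('d')(Function('U')(-3))) = Add(Add(-186634, 137416), 0) = Add(-49218, 0) = -49218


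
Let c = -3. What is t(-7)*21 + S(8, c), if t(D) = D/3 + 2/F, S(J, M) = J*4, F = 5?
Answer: -43/5 ≈ -8.6000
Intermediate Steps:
S(J, M) = 4*J
t(D) = ⅖ + D/3 (t(D) = D/3 + 2/5 = D*(⅓) + 2*(⅕) = D/3 + ⅖ = ⅖ + D/3)
t(-7)*21 + S(8, c) = (⅖ + (⅓)*(-7))*21 + 4*8 = (⅖ - 7/3)*21 + 32 = -29/15*21 + 32 = -203/5 + 32 = -43/5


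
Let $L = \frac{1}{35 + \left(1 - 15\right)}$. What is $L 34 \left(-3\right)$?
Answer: $- \frac{34}{7} \approx -4.8571$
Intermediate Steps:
$L = \frac{1}{21}$ ($L = \frac{1}{35 - 14} = \frac{1}{21} \approx 0.047619$)
$L 34 \left(-3\right) = \frac{1}{21} \cdot 34 \left(-3\right) = \frac{34}{21} \left(-3\right) = - \frac{34}{7}$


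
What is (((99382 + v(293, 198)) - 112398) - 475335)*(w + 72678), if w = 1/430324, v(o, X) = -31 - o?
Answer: -15283353468603275/430324 ≈ -3.5516e+10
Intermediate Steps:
w = 1/430324 ≈ 2.3238e-6
(((99382 + v(293, 198)) - 112398) - 475335)*(w + 72678) = (((99382 + (-31 - 1*293)) - 112398) - 475335)*(1/430324 + 72678) = (((99382 + (-31 - 293)) - 112398) - 475335)*(31275087673/430324) = (((99382 - 324) - 112398) - 475335)*(31275087673/430324) = ((99058 - 112398) - 475335)*(31275087673/430324) = (-13340 - 475335)*(31275087673/430324) = -488675*31275087673/430324 = -15283353468603275/430324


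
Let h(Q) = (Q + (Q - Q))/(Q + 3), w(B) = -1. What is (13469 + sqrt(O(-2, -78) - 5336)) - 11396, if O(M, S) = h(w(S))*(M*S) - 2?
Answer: 2073 + 2*I*sqrt(1354) ≈ 2073.0 + 73.594*I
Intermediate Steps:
h(Q) = Q/(3 + Q) (h(Q) = (Q + 0)/(3 + Q) = Q/(3 + Q))
O(M, S) = -2 - M*S/2 (O(M, S) = (-1/(3 - 1))*(M*S) - 2 = (-1/2)*(M*S) - 2 = (-1*1/2)*(M*S) - 2 = -M*S/2 - 2 = -2 - M*S/2)
(13469 + sqrt(O(-2, -78) - 5336)) - 11396 = (13469 + sqrt((-2 - 1/2*(-2)*(-78)) - 5336)) - 11396 = (13469 + sqrt((-2 - 78) - 5336)) - 11396 = (13469 + sqrt(-80 - 5336)) - 11396 = (13469 + sqrt(-5416)) - 11396 = (13469 + 2*I*sqrt(1354)) - 11396 = 2073 + 2*I*sqrt(1354)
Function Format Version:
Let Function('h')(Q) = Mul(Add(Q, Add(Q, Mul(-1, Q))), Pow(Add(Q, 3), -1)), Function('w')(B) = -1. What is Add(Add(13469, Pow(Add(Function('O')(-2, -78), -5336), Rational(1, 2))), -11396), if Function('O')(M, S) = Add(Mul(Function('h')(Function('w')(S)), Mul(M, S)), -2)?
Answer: Add(2073, Mul(2, I, Pow(1354, Rational(1, 2)))) ≈ Add(2073.0, Mul(73.594, I))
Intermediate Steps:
Function('h')(Q) = Mul(Q, Pow(Add(3, Q), -1)) (Function('h')(Q) = Mul(Add(Q, 0), Pow(Add(3, Q), -1)) = Mul(Q, Pow(Add(3, Q), -1)))
Function('O')(M, S) = Add(-2, Mul(Rational(-1, 2), M, S)) (Function('O')(M, S) = Add(Mul(Mul(-1, Pow(Add(3, -1), -1)), Mul(M, S)), -2) = Add(Mul(Mul(-1, Pow(2, -1)), Mul(M, S)), -2) = Add(Mul(Mul(-1, Rational(1, 2)), Mul(M, S)), -2) = Add(Mul(Rational(-1, 2), Mul(M, S)), -2) = Add(Mul(Rational(-1, 2), M, S), -2) = Add(-2, Mul(Rational(-1, 2), M, S)))
Add(Add(13469, Pow(Add(Function('O')(-2, -78), -5336), Rational(1, 2))), -11396) = Add(Add(13469, Pow(Add(Add(-2, Mul(Rational(-1, 2), -2, -78)), -5336), Rational(1, 2))), -11396) = Add(Add(13469, Pow(Add(Add(-2, -78), -5336), Rational(1, 2))), -11396) = Add(Add(13469, Pow(Add(-80, -5336), Rational(1, 2))), -11396) = Add(Add(13469, Pow(-5416, Rational(1, 2))), -11396) = Add(Add(13469, Mul(2, I, Pow(1354, Rational(1, 2)))), -11396) = Add(2073, Mul(2, I, Pow(1354, Rational(1, 2))))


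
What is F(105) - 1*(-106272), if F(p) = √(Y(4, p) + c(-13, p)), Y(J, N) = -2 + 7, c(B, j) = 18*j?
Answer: 106272 + √1895 ≈ 1.0632e+5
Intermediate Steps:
Y(J, N) = 5
F(p) = √(5 + 18*p)
F(105) - 1*(-106272) = √(5 + 18*105) - 1*(-106272) = √(5 + 1890) + 106272 = √1895 + 106272 = 106272 + √1895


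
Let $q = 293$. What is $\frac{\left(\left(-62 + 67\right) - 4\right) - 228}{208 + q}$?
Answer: $- \frac{227}{501} \approx -0.45309$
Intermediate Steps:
$\frac{\left(\left(-62 + 67\right) - 4\right) - 228}{208 + q} = \frac{\left(\left(-62 + 67\right) - 4\right) - 228}{208 + 293} = \frac{\left(5 - 4\right) - 228}{501} = \left(1 - 228\right) \frac{1}{501} = \left(-227\right) \frac{1}{501} = - \frac{227}{501}$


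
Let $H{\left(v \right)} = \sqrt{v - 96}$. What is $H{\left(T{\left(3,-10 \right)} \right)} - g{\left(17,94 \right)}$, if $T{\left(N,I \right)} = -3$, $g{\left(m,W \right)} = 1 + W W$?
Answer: $-8837 + 3 i \sqrt{11} \approx -8837.0 + 9.9499 i$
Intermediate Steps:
$g{\left(m,W \right)} = 1 + W^{2}$
$H{\left(v \right)} = \sqrt{-96 + v}$
$H{\left(T{\left(3,-10 \right)} \right)} - g{\left(17,94 \right)} = \sqrt{-96 - 3} - \left(1 + 94^{2}\right) = \sqrt{-99} - \left(1 + 8836\right) = 3 i \sqrt{11} - 8837 = -8837 + 3 i \sqrt{11}$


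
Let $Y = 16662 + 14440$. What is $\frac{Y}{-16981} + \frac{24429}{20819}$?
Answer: $- \frac{232683689}{353527439} \approx -0.65818$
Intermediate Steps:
$Y = 31102$
$\frac{Y}{-16981} + \frac{24429}{20819} = \frac{31102}{-16981} + \frac{24429}{20819} = 31102 \left(- \frac{1}{16981}\right) + 24429 \cdot \frac{1}{20819} = - \frac{31102}{16981} + \frac{24429}{20819} = - \frac{232683689}{353527439}$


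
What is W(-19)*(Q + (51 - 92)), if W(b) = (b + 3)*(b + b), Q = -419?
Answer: -279680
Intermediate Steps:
W(b) = 2*b*(3 + b) (W(b) = (3 + b)*(2*b) = 2*b*(3 + b))
W(-19)*(Q + (51 - 92)) = (2*(-19)*(3 - 19))*(-419 + (51 - 92)) = (2*(-19)*(-16))*(-419 - 41) = 608*(-460) = -279680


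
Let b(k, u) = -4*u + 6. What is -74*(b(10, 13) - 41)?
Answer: 6438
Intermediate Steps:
b(k, u) = 6 - 4*u
-74*(b(10, 13) - 41) = -74*((6 - 4*13) - 41) = -74*((6 - 52) - 41) = -74*(-46 - 41) = -74*(-87) = 6438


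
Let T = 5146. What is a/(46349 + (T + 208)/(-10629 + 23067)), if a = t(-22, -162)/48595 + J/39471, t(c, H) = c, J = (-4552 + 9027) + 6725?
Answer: 563229578787/92147471790930910 ≈ 6.1123e-6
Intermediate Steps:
J = 11200 (J = 4475 + 6725 = 11200)
a = 543395638/1918093245 (a = -22/48595 + 11200/39471 = 543395638/1918093245 ≈ 0.28330)
a/(46349 + (T + 208)/(-10629 + 23067)) = 543395638/(1918093245*(46349 + (5146 + 208)/(-10629 + 23067))) = 543395638/(1918093245*(46349 + 5354/12438)) = 543395638/(1918093245*(46349 + 5354*(1/12438))) = 543395638/(1918093245*(46349 + 2677/6219)) = 543395638/(1918093245*(288247108/6219)) = (543395638/1918093245)*(6219/288247108) = 563229578787/92147471790930910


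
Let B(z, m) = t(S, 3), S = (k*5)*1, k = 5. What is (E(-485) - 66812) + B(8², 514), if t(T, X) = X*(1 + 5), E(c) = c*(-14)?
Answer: -60004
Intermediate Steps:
E(c) = -14*c
S = 25 (S = (5*5)*1 = 25*1 = 25)
t(T, X) = 6*X (t(T, X) = X*6 = 6*X)
B(z, m) = 18 (B(z, m) = 6*3 = 18)
(E(-485) - 66812) + B(8², 514) = (-14*(-485) - 66812) + 18 = (6790 - 66812) + 18 = -60022 + 18 = -60004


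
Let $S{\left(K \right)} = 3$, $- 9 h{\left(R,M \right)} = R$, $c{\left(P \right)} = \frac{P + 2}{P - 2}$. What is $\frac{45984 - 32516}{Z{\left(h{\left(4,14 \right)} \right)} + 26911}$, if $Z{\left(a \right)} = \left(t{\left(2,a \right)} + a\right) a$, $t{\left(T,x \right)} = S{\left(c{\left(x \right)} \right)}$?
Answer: $\frac{1090908}{2179699} \approx 0.50049$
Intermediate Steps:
$c{\left(P \right)} = \frac{2 + P}{-2 + P}$
$h{\left(R,M \right)} = - \frac{R}{9}$
$t{\left(T,x \right)} = 3$
$Z{\left(a \right)} = a \left(3 + a\right)$ ($Z{\left(a \right)} = \left(3 + a\right) a = a \left(3 + a\right)$)
$\frac{45984 - 32516}{Z{\left(h{\left(4,14 \right)} \right)} + 26911} = \frac{45984 - 32516}{\left(- \frac{1}{9}\right) 4 \left(3 - \frac{4}{9}\right) + 26911} = \frac{13468}{- \frac{4 \left(3 - \frac{4}{9}\right)}{9} + 26911} = \frac{13468}{\left(- \frac{4}{9}\right) \frac{23}{9} + 26911} = \frac{13468}{- \frac{92}{81} + 26911} = \frac{13468}{\frac{2179699}{81}} = 13468 \cdot \frac{81}{2179699} = \frac{1090908}{2179699}$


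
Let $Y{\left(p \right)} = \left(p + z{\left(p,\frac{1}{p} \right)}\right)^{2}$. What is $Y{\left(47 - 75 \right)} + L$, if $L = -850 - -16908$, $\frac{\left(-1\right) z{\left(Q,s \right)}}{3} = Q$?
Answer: $19194$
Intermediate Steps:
$z{\left(Q,s \right)} = - 3 Q$
$L = 16058$ ($L = -850 + 16908 = 16058$)
$Y{\left(p \right)} = 4 p^{2}$ ($Y{\left(p \right)} = \left(p - 3 p\right)^{2} = \left(- 2 p\right)^{2} = 4 p^{2}$)
$Y{\left(47 - 75 \right)} + L = 4 \left(47 - 75\right)^{2} + 16058 = 4 \left(-28\right)^{2} + 16058 = 4 \cdot 784 + 16058 = 3136 + 16058 = 19194$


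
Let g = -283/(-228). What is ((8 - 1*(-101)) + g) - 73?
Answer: 8491/228 ≈ 37.241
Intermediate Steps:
g = 283/228 (g = -283*(-1/228) = 283/228 ≈ 1.2412)
((8 - 1*(-101)) + g) - 73 = ((8 - 1*(-101)) + 283/228) - 73 = ((8 + 101) + 283/228) - 73 = (109 + 283/228) - 73 = 25135/228 - 73 = 8491/228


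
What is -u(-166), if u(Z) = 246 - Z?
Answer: -412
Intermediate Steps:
-u(-166) = -(246 - 1*(-166)) = -(246 + 166) = -1*412 = -412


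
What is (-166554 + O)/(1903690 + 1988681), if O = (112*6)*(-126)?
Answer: -4926/76321 ≈ -0.064543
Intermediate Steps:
O = -84672 (O = 672*(-126) = -84672)
(-166554 + O)/(1903690 + 1988681) = (-166554 - 84672)/(1903690 + 1988681) = -251226/3892371 = -251226*1/3892371 = -4926/76321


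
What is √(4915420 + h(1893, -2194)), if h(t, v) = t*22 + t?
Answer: √4958959 ≈ 2226.9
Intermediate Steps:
h(t, v) = 23*t (h(t, v) = 22*t + t = 23*t)
√(4915420 + h(1893, -2194)) = √(4915420 + 23*1893) = √(4915420 + 43539) = √4958959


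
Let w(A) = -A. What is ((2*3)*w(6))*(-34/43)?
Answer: 1224/43 ≈ 28.465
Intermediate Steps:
((2*3)*w(6))*(-34/43) = ((2*3)*(-1*6))*(-34/43) = (6*(-6))*(-34*1/43) = -36*(-34/43) = 1224/43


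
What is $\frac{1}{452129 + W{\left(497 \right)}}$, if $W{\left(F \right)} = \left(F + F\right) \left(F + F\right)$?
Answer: $\frac{1}{1440165} \approx 6.9436 \cdot 10^{-7}$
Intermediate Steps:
$W{\left(F \right)} = 4 F^{2}$ ($W{\left(F \right)} = 2 F 2 F = 4 F^{2}$)
$\frac{1}{452129 + W{\left(497 \right)}} = \frac{1}{452129 + 4 \cdot 497^{2}} = \frac{1}{452129 + 4 \cdot 247009} = \frac{1}{452129 + 988036} = \frac{1}{1440165}$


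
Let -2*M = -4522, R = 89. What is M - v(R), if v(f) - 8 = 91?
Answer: 2162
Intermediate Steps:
v(f) = 99 (v(f) = 8 + 91 = 99)
M = 2261 (M = -½*(-4522) = 2261)
M - v(R) = 2261 - 1*99 = 2261 - 99 = 2162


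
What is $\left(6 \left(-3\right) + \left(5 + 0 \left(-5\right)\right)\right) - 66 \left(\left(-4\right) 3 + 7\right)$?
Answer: $317$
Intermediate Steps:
$\left(6 \left(-3\right) + \left(5 + 0 \left(-5\right)\right)\right) - 66 \left(\left(-4\right) 3 + 7\right) = \left(-18 + \left(5 + 0\right)\right) - 66 \left(-12 + 7\right) = \left(-18 + 5\right) - -330 = -13 + 330 = 317$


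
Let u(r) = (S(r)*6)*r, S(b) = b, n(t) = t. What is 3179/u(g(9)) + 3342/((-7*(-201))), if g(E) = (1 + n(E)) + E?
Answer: 3903875/1015854 ≈ 3.8429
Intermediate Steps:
g(E) = 1 + 2*E (g(E) = (1 + E) + E = 1 + 2*E)
u(r) = 6*r² (u(r) = (r*6)*r = (6*r)*r = 6*r²)
3179/u(g(9)) + 3342/((-7*(-201))) = 3179/((6*(1 + 2*9)²)) + 3342/((-7*(-201))) = 3179/((6*(1 + 18)²)) + 3342/1407 = 3179/((6*19²)) + 3342*(1/1407) = 3179/((6*361)) + 1114/469 = 3179/2166 + 1114/469 = 3903875/1015854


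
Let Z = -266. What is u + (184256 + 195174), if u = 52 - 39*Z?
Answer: 389856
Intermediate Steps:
u = 10426 (u = 52 - 39*(-266) = 52 + 10374 = 10426)
u + (184256 + 195174) = 10426 + (184256 + 195174) = 10426 + 379430 = 389856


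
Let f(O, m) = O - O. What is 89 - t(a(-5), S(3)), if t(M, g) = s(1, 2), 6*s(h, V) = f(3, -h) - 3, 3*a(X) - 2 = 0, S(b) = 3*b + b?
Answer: 179/2 ≈ 89.500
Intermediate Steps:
S(b) = 4*b
f(O, m) = 0
a(X) = ⅔ (a(X) = ⅔ + (⅓)*0 = ⅔ + 0 = ⅔)
s(h, V) = -½ (s(h, V) = (0 - 3)/6 = (⅙)*(-3) = -½)
t(M, g) = -½
89 - t(a(-5), S(3)) = 89 - 1*(-½) = 89 + ½ = 179/2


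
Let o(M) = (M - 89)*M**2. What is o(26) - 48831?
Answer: -91419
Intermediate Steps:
o(M) = M**2*(-89 + M) (o(M) = (-89 + M)*M**2 = M**2*(-89 + M))
o(26) - 48831 = 26**2*(-89 + 26) - 48831 = 676*(-63) - 48831 = -42588 - 48831 = -91419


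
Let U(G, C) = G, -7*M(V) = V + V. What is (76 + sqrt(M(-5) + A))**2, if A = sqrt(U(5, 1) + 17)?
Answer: (532 + sqrt(7)*sqrt(10 + 7*sqrt(22)))**2/49 ≈ 6158.1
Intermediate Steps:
M(V) = -2*V/7 (M(V) = -(V + V)/7 = -2*V/7)
A = sqrt(22) (A = sqrt(5 + 17) = sqrt(22) ≈ 4.6904)
(76 + sqrt(M(-5) + A))**2 = (76 + sqrt(-2/7*(-5) + sqrt(22)))**2 = (76 + sqrt(10/7 + sqrt(22)))**2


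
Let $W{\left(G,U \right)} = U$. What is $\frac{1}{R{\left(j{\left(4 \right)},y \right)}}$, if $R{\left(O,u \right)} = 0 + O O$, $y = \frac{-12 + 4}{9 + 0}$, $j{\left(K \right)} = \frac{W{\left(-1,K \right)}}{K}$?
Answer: $1$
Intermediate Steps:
$j{\left(K \right)} = 1$ ($j{\left(K \right)} = \frac{K}{K} = 1$)
$y = - \frac{8}{9} \approx -0.88889$
$R{\left(O,u \right)} = O^{2}$ ($R{\left(O,u \right)} = 0 + O^{2} = O^{2}$)
$\frac{1}{R{\left(j{\left(4 \right)},y \right)}} = \frac{1}{1^{2}} = 1^{-1} = 1$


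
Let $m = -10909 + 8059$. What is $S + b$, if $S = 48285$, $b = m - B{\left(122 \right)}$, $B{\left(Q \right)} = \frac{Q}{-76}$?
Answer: $\frac{1726591}{38} \approx 45437.0$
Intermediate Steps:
$B{\left(Q \right)} = - \frac{Q}{76}$ ($B{\left(Q \right)} = Q \left(- \frac{1}{76}\right) = - \frac{Q}{76}$)
$m = -2850$
$b = - \frac{108239}{38}$ ($b = -2850 - \left(- \frac{1}{76}\right) 122 = -2850 - - \frac{61}{38} = -2850 + \frac{61}{38} = - \frac{108239}{38} \approx -2848.4$)
$S + b = 48285 - \frac{108239}{38} = \frac{1726591}{38}$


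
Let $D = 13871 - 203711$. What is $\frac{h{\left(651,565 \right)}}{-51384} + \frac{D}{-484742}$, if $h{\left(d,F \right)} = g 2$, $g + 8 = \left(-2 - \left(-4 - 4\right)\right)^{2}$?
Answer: $\frac{607974563}{1556748933} \approx 0.39054$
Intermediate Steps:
$g = 28$ ($g = -8 + \left(-2 - \left(-4 - 4\right)\right)^{2} = -8 + \left(-2 - -8\right)^{2} = -8 + \left(-2 + 8\right)^{2} = -8 + 6^{2} = -8 + 36 = 28$)
$D = -189840$
$h{\left(d,F \right)} = 56$ ($h{\left(d,F \right)} = 28 \cdot 2 = 56$)
$\frac{h{\left(651,565 \right)}}{-51384} + \frac{D}{-484742} = \frac{56}{-51384} - \frac{189840}{-484742} = 56 \left(- \frac{1}{51384}\right) - - \frac{94920}{242371} = - \frac{7}{6423} + \frac{94920}{242371} = \frac{607974563}{1556748933}$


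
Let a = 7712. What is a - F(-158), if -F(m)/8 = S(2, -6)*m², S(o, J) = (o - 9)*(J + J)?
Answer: 16783520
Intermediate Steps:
S(o, J) = 2*J*(-9 + o) (S(o, J) = (-9 + o)*(2*J) = 2*J*(-9 + o))
F(m) = -672*m² (F(m) = -8*2*(-6)*(-9 + 2)*m² = -8*2*(-6)*(-7)*m² = -672*m²)
a - F(-158) = 7712 - (-672)*(-158)² = 7712 - (-672)*24964 = 7712 - 1*(-16775808) = 7712 + 16775808 = 16783520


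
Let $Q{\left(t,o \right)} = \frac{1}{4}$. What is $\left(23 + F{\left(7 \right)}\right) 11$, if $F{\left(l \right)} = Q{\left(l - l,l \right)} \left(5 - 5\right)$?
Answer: $253$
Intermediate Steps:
$Q{\left(t,o \right)} = \frac{1}{4}$
$F{\left(l \right)} = 0$ ($F{\left(l \right)} = \frac{5 - 5}{4} = \frac{1}{4} \cdot 0 = 0$)
$\left(23 + F{\left(7 \right)}\right) 11 = \left(23 + 0\right) 11 = 23 \cdot 11 = 253$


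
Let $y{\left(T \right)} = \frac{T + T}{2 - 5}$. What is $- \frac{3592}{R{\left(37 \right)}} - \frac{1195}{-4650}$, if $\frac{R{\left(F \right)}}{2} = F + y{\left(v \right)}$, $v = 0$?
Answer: $- \frac{1661437}{34410} \approx -48.284$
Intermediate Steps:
$y{\left(T \right)} = - \frac{2 T}{3}$ ($y{\left(T \right)} = \frac{2 T}{-3} = 2 T \left(- \frac{1}{3}\right) = - \frac{2 T}{3}$)
$R{\left(F \right)} = 2 F$ ($R{\left(F \right)} = 2 \left(F - 0\right) = 2 \left(F + 0\right) = 2 F$)
$- \frac{3592}{R{\left(37 \right)}} - \frac{1195}{-4650} = - \frac{3592}{2 \cdot 37} - \frac{1195}{-4650} = - \frac{3592}{74} - - \frac{239}{930} = \left(-3592\right) \frac{1}{74} + \frac{239}{930} = - \frac{1796}{37} + \frac{239}{930} = - \frac{1661437}{34410}$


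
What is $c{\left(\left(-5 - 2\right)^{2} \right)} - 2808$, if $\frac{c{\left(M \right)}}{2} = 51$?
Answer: $-2706$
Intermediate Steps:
$c{\left(M \right)} = 102$ ($c{\left(M \right)} = 2 \cdot 51 = 102$)
$c{\left(\left(-5 - 2\right)^{2} \right)} - 2808 = 102 - 2808 = -2706$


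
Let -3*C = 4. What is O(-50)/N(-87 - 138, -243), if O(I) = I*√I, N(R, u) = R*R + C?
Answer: -750*I*√2/151871 ≈ -0.006984*I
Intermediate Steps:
C = -4/3 (C = -⅓*4 = -4/3 ≈ -1.3333)
N(R, u) = -4/3 + R² (N(R, u) = R*R - 4/3 = R² - 4/3 = -4/3 + R²)
O(I) = I^(3/2)
O(-50)/N(-87 - 138, -243) = (-50)^(3/2)/(-4/3 + (-87 - 138)²) = (-250*I*√2)/(-4/3 + (-225)²) = (-250*I*√2)/(-4/3 + 50625) = (-250*I*√2)/(151871/3) = -250*I*√2*(3/151871) = -750*I*√2/151871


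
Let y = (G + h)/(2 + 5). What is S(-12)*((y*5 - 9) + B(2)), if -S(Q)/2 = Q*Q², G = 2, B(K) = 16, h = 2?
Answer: 238464/7 ≈ 34066.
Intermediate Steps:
S(Q) = -2*Q³ (S(Q) = -2*Q*Q² = -2*Q³)
y = 4/7 (y = (2 + 2)/(2 + 5) = 4/7 ≈ 0.57143)
S(-12)*((y*5 - 9) + B(2)) = (-2*(-12)³)*(((4/7)*5 - 9) + 16) = (-2*(-1728))*((20/7 - 9) + 16) = 3456*(-43/7 + 16) = 3456*(69/7) = 238464/7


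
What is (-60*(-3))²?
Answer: 32400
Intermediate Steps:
(-60*(-3))² = 180² = 32400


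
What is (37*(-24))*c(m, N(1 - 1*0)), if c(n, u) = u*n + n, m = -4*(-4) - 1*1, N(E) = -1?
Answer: 0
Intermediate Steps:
m = 15 (m = 16 - 1 = 15)
c(n, u) = n + n*u (c(n, u) = n*u + n = n + n*u)
(37*(-24))*c(m, N(1 - 1*0)) = (37*(-24))*(15*(1 - 1)) = -13320*0 = -888*0 = 0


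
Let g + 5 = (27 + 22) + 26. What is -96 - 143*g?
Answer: -10106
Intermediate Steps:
g = 70 (g = -5 + ((27 + 22) + 26) = -5 + (49 + 26) = -5 + 75 = 70)
-96 - 143*g = -96 - 143*70 = -96 - 10010 = -10106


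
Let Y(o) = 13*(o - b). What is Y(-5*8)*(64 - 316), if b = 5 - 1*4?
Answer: 134316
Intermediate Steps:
b = 1 (b = 5 - 4 = 1)
Y(o) = -13 + 13*o (Y(o) = 13*(o - 1*1) = 13*(o - 1) = 13*(-1 + o) = -13 + 13*o)
Y(-5*8)*(64 - 316) = (-13 + 13*(-5*8))*(64 - 316) = (-13 + 13*(-40))*(-252) = (-13 - 520)*(-252) = -533*(-252) = 134316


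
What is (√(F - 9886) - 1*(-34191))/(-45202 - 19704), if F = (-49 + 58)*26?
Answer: -34191/64906 - I*√2413/32453 ≈ -0.52678 - 0.0015136*I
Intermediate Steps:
F = 234 (F = 9*26 = 234)
(√(F - 9886) - 1*(-34191))/(-45202 - 19704) = (√(234 - 9886) - 1*(-34191))/(-45202 - 19704) = (√(-9652) + 34191)/(-64906) = (2*I*√2413 + 34191)*(-1/64906) = (34191 + 2*I*√2413)*(-1/64906) = -34191/64906 - I*√2413/32453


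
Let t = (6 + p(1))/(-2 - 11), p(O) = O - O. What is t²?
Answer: 36/169 ≈ 0.21302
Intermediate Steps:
p(O) = 0
t = -6/13 (t = (6 + 0)/(-2 - 11) = 6/(-13) = 6*(-1/13) = -6/13 ≈ -0.46154)
t² = (-6/13)² = 36/169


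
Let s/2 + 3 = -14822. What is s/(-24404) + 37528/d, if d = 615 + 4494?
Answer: 533657581/62340018 ≈ 8.5604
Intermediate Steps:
s = -29650 (s = -6 + 2*(-14822) = -6 - 29644 = -29650)
d = 5109
s/(-24404) + 37528/d = -29650/(-24404) + 37528/5109 = -29650*(-1/24404) + 37528*(1/5109) = 14825/12202 + 37528/5109 = 533657581/62340018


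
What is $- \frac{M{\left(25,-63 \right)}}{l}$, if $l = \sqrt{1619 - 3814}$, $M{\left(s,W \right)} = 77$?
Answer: $\frac{77 i \sqrt{2195}}{2195} \approx 1.6435 i$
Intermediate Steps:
$l = i \sqrt{2195}$ ($l = \sqrt{-2195} = i \sqrt{2195} \approx 46.851 i$)
$- \frac{M{\left(25,-63 \right)}}{l} = - \frac{77}{i \sqrt{2195}} = - 77 \left(- \frac{i \sqrt{2195}}{2195}\right) = - \frac{\left(-77\right) i \sqrt{2195}}{2195} = \frac{77 i \sqrt{2195}}{2195}$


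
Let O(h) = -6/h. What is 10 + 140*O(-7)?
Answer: 130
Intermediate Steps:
10 + 140*O(-7) = 10 + 140*(-6/(-7)) = 10 + 140*(-6*(-⅐)) = 10 + 140*(6/7) = 10 + 120 = 130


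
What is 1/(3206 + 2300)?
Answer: 1/5506 ≈ 0.00018162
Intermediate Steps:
1/(3206 + 2300) = 1/5506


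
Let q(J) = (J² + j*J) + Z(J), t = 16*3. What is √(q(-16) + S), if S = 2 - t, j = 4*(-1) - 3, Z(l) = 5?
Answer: √327 ≈ 18.083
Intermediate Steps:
j = -7 (j = -4 - 3 = -7)
t = 48
q(J) = 5 + J² - 7*J (q(J) = (J² - 7*J) + 5 = 5 + J² - 7*J)
S = -46 (S = 2 - 1*48 = 2 - 48 = -46)
√(q(-16) + S) = √((5 + (-16)² - 7*(-16)) - 46) = √((5 + 256 + 112) - 46) = √(373 - 46) = √327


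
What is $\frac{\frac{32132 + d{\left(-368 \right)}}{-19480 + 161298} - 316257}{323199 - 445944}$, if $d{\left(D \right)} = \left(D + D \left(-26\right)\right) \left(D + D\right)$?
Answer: $\frac{7476279049}{2901241735} \approx 2.5769$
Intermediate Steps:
$d{\left(D \right)} = - 50 D^{2}$ ($d{\left(D \right)} = \left(D - 26 D\right) 2 D = - 25 D 2 D = - 50 D^{2}$)
$\frac{\frac{32132 + d{\left(-368 \right)}}{-19480 + 161298} - 316257}{323199 - 445944} = \frac{\frac{32132 - 50 \left(-368\right)^{2}}{-19480 + 161298} - 316257}{323199 - 445944} = \frac{\frac{32132 - 6771200}{141818} - 316257}{-122745} = \left(\left(32132 - 6771200\right) \frac{1}{141818} - 316257\right) \left(- \frac{1}{122745}\right) = \left(\left(-6739068\right) \frac{1}{141818} - 316257\right) \left(- \frac{1}{122745}\right) = \left(- \frac{3369534}{70909} - 316257\right) \left(- \frac{1}{122745}\right) = \left(- \frac{22428837147}{70909}\right) \left(- \frac{1}{122745}\right) = \frac{7476279049}{2901241735}$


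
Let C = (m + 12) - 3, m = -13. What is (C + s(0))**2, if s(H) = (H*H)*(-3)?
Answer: 16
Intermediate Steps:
s(H) = -3*H**2 (s(H) = H**2*(-3) = -3*H**2)
C = -4 (C = (-13 + 12) - 3 = -1 - 3 = -4)
(C + s(0))**2 = (-4 - 3*0**2)**2 = (-4 - 3*0)**2 = (-4 + 0)**2 = (-4)**2 = 16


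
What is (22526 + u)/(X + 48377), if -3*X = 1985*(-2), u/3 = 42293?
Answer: 448215/149101 ≈ 3.0061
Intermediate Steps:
u = 126879 (u = 3*42293 = 126879)
X = 3970/3 (X = -1985*(-2)/3 = -⅓*(-3970) = 3970/3 ≈ 1323.3)
(22526 + u)/(X + 48377) = (22526 + 126879)/(3970/3 + 48377) = 149405/(149101/3) = 149405*(3/149101) = 448215/149101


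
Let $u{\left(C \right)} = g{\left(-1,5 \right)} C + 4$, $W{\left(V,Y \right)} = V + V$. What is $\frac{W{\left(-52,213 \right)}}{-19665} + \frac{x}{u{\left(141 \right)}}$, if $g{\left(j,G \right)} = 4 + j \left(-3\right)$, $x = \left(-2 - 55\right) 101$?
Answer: $- \frac{113108341}{19488015} \approx -5.804$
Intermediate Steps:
$W{\left(V,Y \right)} = 2 V$
$x = -5757$ ($x = \left(-57\right) 101 = -5757$)
$g{\left(j,G \right)} = 4 - 3 j$
$u{\left(C \right)} = 4 + 7 C$ ($u{\left(C \right)} = \left(4 - -3\right) C + 4 = \left(4 + 3\right) C + 4 = 7 C + 4 = 4 + 7 C$)
$\frac{W{\left(-52,213 \right)}}{-19665} + \frac{x}{u{\left(141 \right)}} = \frac{2 \left(-52\right)}{-19665} - \frac{5757}{4 + 7 \cdot 141} = \left(-104\right) \left(- \frac{1}{19665}\right) - \frac{5757}{4 + 987} = \frac{104}{19665} - \frac{5757}{991} = - \frac{113108341}{19488015}$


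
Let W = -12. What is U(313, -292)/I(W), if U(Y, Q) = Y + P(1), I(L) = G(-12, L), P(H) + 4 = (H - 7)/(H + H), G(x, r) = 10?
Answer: 153/5 ≈ 30.600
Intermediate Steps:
P(H) = -4 + (-7 + H)/(2*H) (P(H) = -4 + (H - 7)/(H + H) = -4 + (-7 + H)/((2*H)) = -4 + (-7 + H)*(1/(2*H)) = -4 + (-7 + H)/(2*H))
I(L) = 10
U(Y, Q) = -7 + Y (U(Y, Q) = Y + (7/2)*(-1 - 1*1)/1 = Y + (7/2)*1*(-1 - 1) = Y + (7/2)*1*(-2) = Y - 7 = -7 + Y)
U(313, -292)/I(W) = (-7 + 313)/10 = 306*(⅒) = 153/5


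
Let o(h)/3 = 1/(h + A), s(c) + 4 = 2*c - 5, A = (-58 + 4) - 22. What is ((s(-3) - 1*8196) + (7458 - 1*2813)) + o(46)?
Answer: -35661/10 ≈ -3566.1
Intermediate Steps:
A = -76 (A = -54 - 22 = -76)
s(c) = -9 + 2*c (s(c) = -4 + (2*c - 5) = -4 + (-5 + 2*c) = -9 + 2*c)
o(h) = 3/(-76 + h) (o(h) = 3/(h - 76) = 3/(-76 + h))
((s(-3) - 1*8196) + (7458 - 1*2813)) + o(46) = (((-9 + 2*(-3)) - 1*8196) + (7458 - 1*2813)) + 3/(-76 + 46) = (((-9 - 6) - 8196) + (7458 - 2813)) + 3/(-30) = ((-15 - 8196) + 4645) + 3*(-1/30) = (-8211 + 4645) - 1/10 = -3566 - 1/10 = -35661/10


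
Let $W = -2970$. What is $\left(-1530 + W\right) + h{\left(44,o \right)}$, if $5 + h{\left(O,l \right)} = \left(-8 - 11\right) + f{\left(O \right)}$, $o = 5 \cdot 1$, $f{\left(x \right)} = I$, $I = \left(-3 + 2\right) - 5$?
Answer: $-4530$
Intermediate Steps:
$I = -6$ ($I = -1 - 5 = -6$)
$f{\left(x \right)} = -6$
$o = 5$
$h{\left(O,l \right)} = -30$ ($h{\left(O,l \right)} = -5 - 25 = -30$)
$\left(-1530 + W\right) + h{\left(44,o \right)} = \left(-1530 - 2970\right) - 30 = -4500 - 30 = -4530$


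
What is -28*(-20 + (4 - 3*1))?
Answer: 532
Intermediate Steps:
-28*(-20 + (4 - 3*1)) = -28*(-20 + (4 - 3)) = -28*(-20 + 1) = -28*(-19) = 532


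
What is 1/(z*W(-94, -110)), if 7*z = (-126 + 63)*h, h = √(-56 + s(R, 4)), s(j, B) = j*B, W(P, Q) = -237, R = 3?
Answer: -I*√11/46926 ≈ -7.0678e-5*I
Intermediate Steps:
s(j, B) = B*j
h = 2*I*√11 (h = √(-56 + 4*3) = √(-56 + 12) = √(-44) = 2*I*√11 ≈ 6.6332*I)
z = -18*I*√11 (z = ((-126 + 63)*(2*I*√11))/7 = (-126*I*√11)/7 = -18*I*√11 ≈ -59.699*I)
1/(z*W(-94, -110)) = 1/(-18*I*√11*(-237)) = (I*√11/198)*(-1/237) = -I*√11/46926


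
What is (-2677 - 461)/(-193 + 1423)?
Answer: -523/205 ≈ -2.5512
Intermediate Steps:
(-2677 - 461)/(-193 + 1423) = -3138/1230 = -3138*1/1230 = -523/205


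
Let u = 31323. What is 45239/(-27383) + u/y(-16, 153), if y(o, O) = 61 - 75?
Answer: -858351055/383362 ≈ -2239.0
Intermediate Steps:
y(o, O) = -14
45239/(-27383) + u/y(-16, 153) = 45239/(-27383) + 31323/(-14) = 45239*(-1/27383) + 31323*(-1/14) = -45239/27383 - 31323/14 = -858351055/383362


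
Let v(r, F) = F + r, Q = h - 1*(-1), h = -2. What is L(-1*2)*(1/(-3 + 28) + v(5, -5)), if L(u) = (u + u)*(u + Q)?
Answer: 12/25 ≈ 0.48000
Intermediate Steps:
Q = -1 (Q = -2 - 1*(-1) = -2 + 1 = -1)
L(u) = 2*u*(-1 + u) (L(u) = (u + u)*(u - 1) = (2*u)*(-1 + u) = 2*u*(-1 + u))
L(-1*2)*(1/(-3 + 28) + v(5, -5)) = (2*(-1*2)*(-1 - 1*2))*(1/(-3 + 28) + (-5 + 5)) = (2*(-2)*(-1 - 2))*(1/25 + 0) = (2*(-2)*(-3))*(1/25 + 0) = 12*(1/25) = 12/25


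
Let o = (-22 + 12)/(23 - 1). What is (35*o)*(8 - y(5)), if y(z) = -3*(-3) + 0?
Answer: 175/11 ≈ 15.909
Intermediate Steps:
o = -5/11 (o = -10/22 = -10*1/22 = -5/11 ≈ -0.45455)
y(z) = 9 (y(z) = 9 + 0 = 9)
(35*o)*(8 - y(5)) = (35*(-5/11))*(8 - 1*9) = -175*(8 - 9)/11 = -175/11*(-1) = 175/11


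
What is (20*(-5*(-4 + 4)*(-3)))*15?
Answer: 0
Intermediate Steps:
(20*(-5*(-4 + 4)*(-3)))*15 = (20*(-5*0*(-3)))*15 = (20*(0*(-3)))*15 = (20*0)*15 = 0*15 = 0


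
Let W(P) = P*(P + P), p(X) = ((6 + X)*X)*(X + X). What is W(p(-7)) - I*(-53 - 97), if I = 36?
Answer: 24608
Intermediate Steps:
p(X) = 2*X²*(6 + X) (p(X) = (X*(6 + X))*(2*X) = 2*X²*(6 + X))
W(P) = 2*P² (W(P) = P*(2*P) = 2*P²)
W(p(-7)) - I*(-53 - 97) = 2*(2*(-7)²*(6 - 7))² - 36*(-53 - 97) = 2*(2*49*(-1))² - 36*(-150) = 2*(-98)² - 1*(-5400) = 2*9604 + 5400 = 19208 + 5400 = 24608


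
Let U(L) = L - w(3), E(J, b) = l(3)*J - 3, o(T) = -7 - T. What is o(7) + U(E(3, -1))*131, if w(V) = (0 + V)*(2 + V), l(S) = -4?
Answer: -3944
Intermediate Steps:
w(V) = V*(2 + V)
E(J, b) = -3 - 4*J (E(J, b) = -4*J - 3 = -3 - 4*J)
U(L) = -15 + L (U(L) = L - 3*(2 + 3) = L - 3*5 = L - 1*15 = L - 15 = -15 + L)
o(7) + U(E(3, -1))*131 = (-7 - 1*7) + (-15 + (-3 - 4*3))*131 = (-7 - 7) + (-15 + (-3 - 12))*131 = -14 + (-15 - 15)*131 = -14 - 30*131 = -14 - 3930 = -3944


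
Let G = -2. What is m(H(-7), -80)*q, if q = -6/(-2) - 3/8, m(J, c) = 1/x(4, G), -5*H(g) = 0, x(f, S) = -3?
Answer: -7/8 ≈ -0.87500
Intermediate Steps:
H(g) = 0 (H(g) = -⅕*0 = 0)
m(J, c) = -⅓ (m(J, c) = 1/(-3) = -⅓)
q = 21/8 (q = -6*(-½) - 3*⅛ = 3 - 3/8 = 21/8 ≈ 2.6250)
m(H(-7), -80)*q = -⅓*21/8 = -7/8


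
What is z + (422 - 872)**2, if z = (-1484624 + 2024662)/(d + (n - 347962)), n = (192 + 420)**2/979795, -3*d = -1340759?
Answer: 3464937519097890/17110341451 ≈ 2.0251e+5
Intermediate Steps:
d = 1340759/3 (d = -1/3*(-1340759) = 1340759/3 ≈ 4.4692e+5)
n = 22032/57635 (n = 612**2*(1/979795) = 374544*(1/979795) = 22032/57635 ≈ 0.38227)
z = 93375270390/17110341451 (z = (-1484624 + 2024662)/(1340759/3 + (22032/57635 - 347962)) = 540038/(1340759/3 - 20054767838/57635) = 540038/(17110341451/172905) = 540038*(172905/17110341451) = 93375270390/17110341451 ≈ 5.4572)
z + (422 - 872)**2 = 93375270390/17110341451 + (422 - 872)**2 = 93375270390/17110341451 + (-450)**2 = 93375270390/17110341451 + 202500 = 3464937519097890/17110341451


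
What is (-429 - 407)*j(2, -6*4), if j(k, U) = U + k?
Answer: 18392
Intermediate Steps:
(-429 - 407)*j(2, -6*4) = (-429 - 407)*(-6*4 + 2) = -836*(-24 + 2) = -836*(-22) = 18392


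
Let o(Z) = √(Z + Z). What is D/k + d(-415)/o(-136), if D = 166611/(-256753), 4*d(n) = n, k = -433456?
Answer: 166611/111291128368 + 415*I*√17/272 ≈ 1.4971e-6 + 6.2908*I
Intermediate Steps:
d(n) = n/4
o(Z) = √2*√Z (o(Z) = √(2*Z) = √2*√Z)
D = -166611/256753 (D = 166611*(-1/256753) = -166611/256753 ≈ -0.64892)
D/k + d(-415)/o(-136) = -166611/256753/(-433456) + ((¼)*(-415))/((√2*√(-136))) = -166611/256753*(-1/433456) - 415*(-I*√17/68)/4 = 166611/111291128368 - 415*(-I*√17/68)/4 = 166611/111291128368 - (-415)*I*√17/272 = 166611/111291128368 + 415*I*√17/272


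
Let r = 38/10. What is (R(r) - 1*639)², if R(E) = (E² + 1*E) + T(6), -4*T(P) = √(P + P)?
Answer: 963359319/2500 + 15519*√3/25 ≈ 3.8642e+5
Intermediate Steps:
r = 19/5 (r = 38*(⅒) = 19/5 ≈ 3.8000)
T(P) = -√2*√P/4 (T(P) = -√(P + P)/4 = -√2*√P/4)
R(E) = E + E² - √3/2 (R(E) = (E² + 1*E) - √2*√6/4 = (E² + E) - √3/2 = (E + E²) - √3/2 = E + E² - √3/2)
(R(r) - 1*639)² = ((19/5 + (19/5)² - √3/2) - 1*639)² = ((19/5 + 361/25 - √3/2) - 639)² = ((456/25 - √3/2) - 639)² = (-15519/25 - √3/2)²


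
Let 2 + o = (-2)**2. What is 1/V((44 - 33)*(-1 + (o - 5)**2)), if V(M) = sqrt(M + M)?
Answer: sqrt(11)/44 ≈ 0.075378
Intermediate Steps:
o = 2 (o = -2 + (-2)**2 = -2 + 4 = 2)
V(M) = sqrt(2)*sqrt(M) (V(M) = sqrt(2*M) = sqrt(2)*sqrt(M))
1/V((44 - 33)*(-1 + (o - 5)**2)) = 1/(sqrt(2)*sqrt((44 - 33)*(-1 + (2 - 5)**2))) = 1/(sqrt(2)*sqrt(11*(-1 + (-3)**2))) = 1/(sqrt(2)*sqrt(11*(-1 + 9))) = 1/(sqrt(2)*sqrt(11*8)) = 1/(sqrt(2)*sqrt(88)) = 1/(sqrt(2)*(2*sqrt(22))) = 1/(4*sqrt(11)) = sqrt(11)/44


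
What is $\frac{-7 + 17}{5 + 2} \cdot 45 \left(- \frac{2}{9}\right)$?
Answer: $- \frac{100}{7} \approx -14.286$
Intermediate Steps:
$\frac{-7 + 17}{5 + 2} \cdot 45 \left(- \frac{2}{9}\right) = \frac{10}{7} \cdot 45 \left(\left(-2\right) \frac{1}{9}\right) = 10 \cdot \frac{1}{7} \cdot 45 \left(- \frac{2}{9}\right) = \frac{10}{7} \cdot 45 \left(- \frac{2}{9}\right) = \frac{450}{7} \left(- \frac{2}{9}\right) = - \frac{100}{7}$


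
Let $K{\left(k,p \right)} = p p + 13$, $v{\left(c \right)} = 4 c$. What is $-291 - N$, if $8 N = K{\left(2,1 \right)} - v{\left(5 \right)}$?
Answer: $- \frac{1161}{4} \approx -290.25$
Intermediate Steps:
$K{\left(k,p \right)} = 13 + p^{2}$ ($K{\left(k,p \right)} = p^{2} + 13 = 13 + p^{2}$)
$N = - \frac{3}{4}$ ($N = \frac{\left(13 + 1^{2}\right) - 4 \cdot 5}{8} = \frac{\left(13 + 1\right) - 20}{8} = \frac{14 - 20}{8} = \frac{1}{8} \left(-6\right) = - \frac{3}{4} \approx -0.75$)
$-291 - N = -291 - - \frac{3}{4} = -291 + \frac{3}{4} = - \frac{1161}{4}$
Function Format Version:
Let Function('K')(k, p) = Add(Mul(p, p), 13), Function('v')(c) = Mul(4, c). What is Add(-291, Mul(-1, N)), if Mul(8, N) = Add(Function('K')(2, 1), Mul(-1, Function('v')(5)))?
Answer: Rational(-1161, 4) ≈ -290.25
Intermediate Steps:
Function('K')(k, p) = Add(13, Pow(p, 2)) (Function('K')(k, p) = Add(Pow(p, 2), 13) = Add(13, Pow(p, 2)))
N = Rational(-3, 4) (N = Mul(Rational(1, 8), Add(Add(13, Pow(1, 2)), Mul(-1, Mul(4, 5)))) = Mul(Rational(1, 8), Add(Add(13, 1), Mul(-1, 20))) = Mul(Rational(1, 8), Add(14, -20)) = Mul(Rational(1, 8), -6) = Rational(-3, 4) ≈ -0.75000)
Add(-291, Mul(-1, N)) = Add(-291, Mul(-1, Rational(-3, 4))) = Add(-291, Rational(3, 4)) = Rational(-1161, 4)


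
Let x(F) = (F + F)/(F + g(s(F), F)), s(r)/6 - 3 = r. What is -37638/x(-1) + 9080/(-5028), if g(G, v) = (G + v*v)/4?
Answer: 212890267/5028 ≈ 42341.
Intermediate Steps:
s(r) = 18 + 6*r
g(G, v) = G/4 + v²/4 (g(G, v) = (G + v²)*(¼) = G/4 + v²/4)
x(F) = 2*F/(9/2 + F²/4 + 5*F/2) (x(F) = (F + F)/(F + ((18 + 6*F)/4 + F²/4)) = (2*F)/(F + ((9/2 + 3*F/2) + F²/4)) = (2*F)/(F + (9/2 + F²/4 + 3*F/2)) = (2*F)/(9/2 + F²/4 + 5*F/2) = 2*F/(9/2 + F²/4 + 5*F/2))
-37638/x(-1) + 9080/(-5028) = -37638/(8*(-1)/(18 + (-1)² + 10*(-1))) + 9080/(-5028) = -37638/(8*(-1)/(18 + 1 - 10)) + 9080*(-1/5028) = -37638/(8*(-1)/9) - 2270/1257 = -37638/(8*(-1)*(⅑)) - 2270/1257 = -37638/(-8/9) - 2270/1257 = -37638*(-9/8) - 2270/1257 = 169371/4 - 2270/1257 = 212890267/5028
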